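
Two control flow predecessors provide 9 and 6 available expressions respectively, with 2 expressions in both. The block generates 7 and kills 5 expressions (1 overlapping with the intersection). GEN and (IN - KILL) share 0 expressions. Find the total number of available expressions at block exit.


IN = intersection of predecessors = 2
IN - KILL = 2 - 1 = 1
|OUT| = |GEN| + |IN - KILL| - |GEN ∩ (IN - KILL)| = 7 + 1 - 0 = 8

8


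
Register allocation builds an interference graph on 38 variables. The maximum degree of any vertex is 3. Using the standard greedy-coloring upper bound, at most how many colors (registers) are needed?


Greedy coloring never needs more than (max_degree + 1) colors: when coloring a vertex, at most max_degree neighbors are already colored.
Upper bound = 3 + 1 = 4

4


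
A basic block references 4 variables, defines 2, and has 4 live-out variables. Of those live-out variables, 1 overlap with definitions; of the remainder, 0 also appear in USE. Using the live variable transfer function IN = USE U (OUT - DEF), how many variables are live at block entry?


OUT - DEF: 4 - 1 = 3
|IN| = |USE| + |OUT - DEF| - |USE ∩ (OUT - DEF)| = 4 + 3 - 0 = 7

7


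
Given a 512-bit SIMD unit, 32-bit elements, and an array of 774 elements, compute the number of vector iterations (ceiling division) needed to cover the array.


Width = 512 / 32 = 16 elements per vector op
Iterations = ceil(774 / 16) = 49

49


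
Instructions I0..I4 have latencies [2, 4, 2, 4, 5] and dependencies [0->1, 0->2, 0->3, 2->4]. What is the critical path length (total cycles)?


Compute longest path through dependency graph: dist(Ik) = max over predecessors of dist + latency(Ik).
dist(I0) = latency 2 = 2
dist(I1) = dist(I0) + 4 = 2 + 4 = 6
dist(I2) = dist(I0) + 2 = 2 + 2 = 4
dist(I3) = dist(I0) + 4 = 2 + 4 = 6
dist(I4) = dist(I2) + 5 = 4 + 5 = 9
Critical path = max dist = 9

9


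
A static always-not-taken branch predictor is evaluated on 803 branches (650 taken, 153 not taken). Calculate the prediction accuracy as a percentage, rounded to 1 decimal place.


Predictor: always-not-taken
Correct predictions = 153
Accuracy = 153 / 803 * 100 = 19.1%

19.1


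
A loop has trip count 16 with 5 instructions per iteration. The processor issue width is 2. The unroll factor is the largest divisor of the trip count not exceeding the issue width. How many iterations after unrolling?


Largest divisor of 16 <= 2 is 2
New iterations = 16 / 2 = 8

8


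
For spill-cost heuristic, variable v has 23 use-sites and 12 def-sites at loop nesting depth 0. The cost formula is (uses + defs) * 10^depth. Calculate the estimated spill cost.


uses + defs = 23 + 12 = 35
10^0 = 1
Spill cost = 35 * 1 = 35

35


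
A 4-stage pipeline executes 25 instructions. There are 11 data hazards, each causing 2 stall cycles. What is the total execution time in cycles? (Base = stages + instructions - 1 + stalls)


Base cycles = 4 + 25 - 1 = 28
Total stalls = 11 * 2 = 22
Total = 28 + 22 = 50

50


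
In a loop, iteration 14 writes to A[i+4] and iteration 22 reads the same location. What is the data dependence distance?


Distance = read iteration - write iteration
= 22 - 14 = 8

8


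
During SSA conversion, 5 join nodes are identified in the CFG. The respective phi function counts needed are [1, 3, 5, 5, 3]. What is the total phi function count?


Total phi functions = sum of phi functions at each join node
= 1 + 3 + 5 + 5 + 3 = 17

17


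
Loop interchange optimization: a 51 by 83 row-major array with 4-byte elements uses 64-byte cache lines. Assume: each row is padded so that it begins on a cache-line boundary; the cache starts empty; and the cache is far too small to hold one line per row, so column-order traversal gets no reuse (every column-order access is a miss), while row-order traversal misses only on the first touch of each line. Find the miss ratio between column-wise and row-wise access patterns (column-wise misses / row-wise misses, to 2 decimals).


Each row occupies 83 * 4 = 332 bytes and starts on a line boundary, so it spans ceil(332 / 64) = 6 cache lines.
Row-major traversal misses (one per line touched): 51 * ceil(83 * 4 / 64) = 306
Column-major traversal misses (no reuse, every access misses): 51 * 83 = 4233
Ratio = 4233 / 306 = 13.83

13.83


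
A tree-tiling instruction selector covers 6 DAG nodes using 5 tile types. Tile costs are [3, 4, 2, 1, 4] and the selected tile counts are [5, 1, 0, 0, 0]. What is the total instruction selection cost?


Total cost = sum(count_i * cost_i)
= 5*3 + 1*4 + 0*2 + 0*1 + 0*4
= 19

19


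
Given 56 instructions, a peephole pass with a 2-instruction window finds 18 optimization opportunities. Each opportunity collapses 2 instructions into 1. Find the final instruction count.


Each match removes 1 instructions.
Total removed = 18 * 1 = 18
Remaining = 56 - 18 = 38

38


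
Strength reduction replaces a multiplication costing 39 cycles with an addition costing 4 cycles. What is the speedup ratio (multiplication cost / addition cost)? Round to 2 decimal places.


Ratio = mult_cost / add_cost = 39 / 4 = 9.75

9.75


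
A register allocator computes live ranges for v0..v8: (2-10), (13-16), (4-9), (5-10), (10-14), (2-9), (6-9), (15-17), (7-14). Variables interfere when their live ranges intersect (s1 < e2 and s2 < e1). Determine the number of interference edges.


Check all pairs for overlapping intervals.
Two intervals (s1,e1) and (s2,e2) overlap if s1 < e2 and s2 < e1.
v0 (2-10) vs v1..v8: overlaps v2, v3, v5, v6, v8 -> 5
v1 (13-16) vs v2..v8: overlaps v4, v7, v8 -> 3
v2 (4-9) vs v3..v8: overlaps v3, v5, v6, v8 -> 4
v3 (5-10) vs v4..v8: overlaps v5, v6, v8 -> 3
v4 (10-14) vs v5..v8: overlaps v8 -> 1
v5 (2-9) vs v6..v8: overlaps v6, v8 -> 2
v6 (6-9) vs v7..v8: overlaps v8 -> 1
v7 (15-17) vs v8: overlaps none -> 0
Total overlapping pairs = 5 + 3 + 4 + 3 + 1 + 2 + 1 + 0 = 19

19


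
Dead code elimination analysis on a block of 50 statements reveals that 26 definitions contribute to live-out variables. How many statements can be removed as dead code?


Dead code = total statements - live definitions
= 50 - 26 = 24

24


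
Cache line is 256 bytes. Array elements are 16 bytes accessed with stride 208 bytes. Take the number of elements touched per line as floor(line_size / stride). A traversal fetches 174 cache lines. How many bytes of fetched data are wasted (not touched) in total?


Elements per line = floor(256 / 208) = 1
Bytes used per line = 1 * 16 = 16
Wasted per line = 256 - 16 = 240
Total wasted = 240 * 174 = 41760

41760


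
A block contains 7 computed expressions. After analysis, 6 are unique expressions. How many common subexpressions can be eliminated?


CSE count = total expressions - unique expressions
= 7 - 6 = 1

1


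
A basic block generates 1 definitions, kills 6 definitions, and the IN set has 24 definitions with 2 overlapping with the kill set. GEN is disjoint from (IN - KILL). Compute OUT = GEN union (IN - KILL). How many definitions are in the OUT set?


IN - KILL: 24 - 2 = 22 surviving definitions
OUT = GEN + surviving = 1 + 22 = 23

23


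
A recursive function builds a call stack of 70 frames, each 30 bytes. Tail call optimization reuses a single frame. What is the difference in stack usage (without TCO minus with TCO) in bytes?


Without TCO: 70 * 30 = 2100 bytes
With TCO: reuse 1 frame = 30 bytes
Savings = 2100 - 30 = 2070

2070


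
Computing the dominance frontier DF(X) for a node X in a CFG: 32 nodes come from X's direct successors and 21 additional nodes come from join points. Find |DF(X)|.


DF(X) = direct successor contributions + join point contributions
= 32 + 21 = 53

53


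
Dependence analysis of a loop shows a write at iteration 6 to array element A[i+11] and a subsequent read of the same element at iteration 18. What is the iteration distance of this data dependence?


Distance = read iteration - write iteration
= 18 - 6 = 12

12


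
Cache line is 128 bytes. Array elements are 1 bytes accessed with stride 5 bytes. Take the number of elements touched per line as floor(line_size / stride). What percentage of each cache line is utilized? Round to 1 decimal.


Elements per cache line = floor(128 / 5) = 25
Bytes used = 25 * 1 = 25
Utilization = 25 / 128 * 100 = 19.5%

19.5


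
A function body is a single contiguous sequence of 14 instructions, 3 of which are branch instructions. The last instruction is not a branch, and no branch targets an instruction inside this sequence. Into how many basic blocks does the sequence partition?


With no in-sequence branch targets, the leaders are the first instruction plus the instruction after each branch.
Number of basic blocks = branches + 1
= 3 + 1 = 4

4


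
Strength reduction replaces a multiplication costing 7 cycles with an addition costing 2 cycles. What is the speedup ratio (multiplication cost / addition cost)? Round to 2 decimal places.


Ratio = mult_cost / add_cost = 7 / 2 = 3.5

3.5


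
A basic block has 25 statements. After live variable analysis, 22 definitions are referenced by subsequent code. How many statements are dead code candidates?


Dead code = total statements - live definitions
= 25 - 22 = 3

3


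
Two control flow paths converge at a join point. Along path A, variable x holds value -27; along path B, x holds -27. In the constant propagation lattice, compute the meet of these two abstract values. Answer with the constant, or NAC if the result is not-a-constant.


Meet operation: if both paths give the same constant, result is that constant; if they differ, result is NAC (not-a-constant).
Path A: -27, Path B: -27 -> equal
Result: constant -> -27

-27


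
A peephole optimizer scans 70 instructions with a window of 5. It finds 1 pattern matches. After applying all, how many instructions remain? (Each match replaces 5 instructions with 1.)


Each match removes 4 instructions.
Total removed = 1 * 4 = 4
Remaining = 70 - 4 = 66

66


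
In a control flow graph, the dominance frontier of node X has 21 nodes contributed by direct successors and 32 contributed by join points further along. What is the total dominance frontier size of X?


DF(X) = direct successor contributions + join point contributions
= 21 + 32 = 53

53


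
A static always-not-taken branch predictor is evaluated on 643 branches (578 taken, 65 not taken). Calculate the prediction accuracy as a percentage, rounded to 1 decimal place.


Predictor: always-not-taken
Correct predictions = 65
Accuracy = 65 / 643 * 100 = 10.1%

10.1


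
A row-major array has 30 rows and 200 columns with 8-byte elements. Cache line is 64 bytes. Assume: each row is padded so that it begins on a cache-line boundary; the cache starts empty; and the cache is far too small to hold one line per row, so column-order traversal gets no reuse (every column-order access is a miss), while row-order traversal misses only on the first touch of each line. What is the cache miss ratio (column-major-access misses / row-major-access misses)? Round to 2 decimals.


Each row occupies 200 * 8 = 1600 bytes and starts on a line boundary, so it spans ceil(1600 / 64) = 25 cache lines.
Row-major traversal misses (one per line touched): 30 * ceil(200 * 8 / 64) = 750
Column-major traversal misses (no reuse, every access misses): 30 * 200 = 6000
Ratio = 6000 / 750 = 8.0

8.0


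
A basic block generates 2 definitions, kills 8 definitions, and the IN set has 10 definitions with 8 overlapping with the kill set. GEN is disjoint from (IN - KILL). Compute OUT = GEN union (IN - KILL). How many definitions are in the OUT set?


IN - KILL: 10 - 8 = 2 surviving definitions
OUT = GEN + surviving = 2 + 2 = 4

4


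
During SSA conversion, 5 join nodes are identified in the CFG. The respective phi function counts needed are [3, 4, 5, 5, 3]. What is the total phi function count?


Total phi functions = sum of phi functions at each join node
= 3 + 4 + 5 + 5 + 3 = 20

20


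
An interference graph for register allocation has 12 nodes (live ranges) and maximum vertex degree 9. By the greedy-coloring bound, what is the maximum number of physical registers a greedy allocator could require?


Greedy coloring never needs more than (max_degree + 1) colors: when coloring a vertex, at most max_degree neighbors are already colored.
Upper bound = 9 + 1 = 10

10


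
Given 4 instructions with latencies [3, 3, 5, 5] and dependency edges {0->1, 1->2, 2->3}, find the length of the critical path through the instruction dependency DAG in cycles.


Compute longest path through dependency graph: dist(Ik) = max over predecessors of dist + latency(Ik).
dist(I0) = latency 3 = 3
dist(I1) = dist(I0) + 3 = 3 + 3 = 6
dist(I2) = dist(I1) + 5 = 6 + 5 = 11
dist(I3) = dist(I2) + 5 = 11 + 5 = 16
Critical path = max dist = 16

16


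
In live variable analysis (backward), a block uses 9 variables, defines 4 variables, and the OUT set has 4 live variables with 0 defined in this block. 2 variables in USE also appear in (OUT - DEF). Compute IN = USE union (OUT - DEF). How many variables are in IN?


OUT - DEF: 4 - 0 = 4
|IN| = |USE| + |OUT - DEF| - |USE ∩ (OUT - DEF)| = 9 + 4 - 2 = 11

11


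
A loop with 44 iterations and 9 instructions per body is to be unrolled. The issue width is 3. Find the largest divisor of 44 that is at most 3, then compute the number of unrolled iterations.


Largest divisor of 44 <= 3 is 2
New iterations = 44 / 2 = 22

22


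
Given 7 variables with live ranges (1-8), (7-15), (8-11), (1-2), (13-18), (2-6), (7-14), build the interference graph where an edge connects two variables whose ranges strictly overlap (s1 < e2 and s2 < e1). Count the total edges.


Check all pairs for overlapping intervals.
Two intervals (s1,e1) and (s2,e2) overlap if s1 < e2 and s2 < e1.
v0 (1-8) vs v1..v6: overlaps v1, v3, v5, v6 -> 4
v1 (7-15) vs v2..v6: overlaps v2, v4, v6 -> 3
v2 (8-11) vs v3..v6: overlaps v6 -> 1
v3 (1-2) vs v4..v6: overlaps none -> 0
v4 (13-18) vs v5..v6: overlaps v6 -> 1
v5 (2-6) vs v6: overlaps none -> 0
Total overlapping pairs = 4 + 3 + 1 + 0 + 1 + 0 = 9

9


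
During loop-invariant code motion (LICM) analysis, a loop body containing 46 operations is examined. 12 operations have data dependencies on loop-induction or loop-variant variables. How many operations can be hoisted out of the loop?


Invariant candidates = total - loop-dependent
= 46 - 12 = 34

34


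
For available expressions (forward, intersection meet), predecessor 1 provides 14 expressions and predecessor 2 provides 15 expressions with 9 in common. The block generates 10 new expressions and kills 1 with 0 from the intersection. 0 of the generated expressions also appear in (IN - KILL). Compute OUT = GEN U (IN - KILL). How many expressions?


IN = intersection of predecessors = 9
IN - KILL = 9 - 0 = 9
|OUT| = |GEN| + |IN - KILL| - |GEN ∩ (IN - KILL)| = 10 + 9 - 0 = 19

19


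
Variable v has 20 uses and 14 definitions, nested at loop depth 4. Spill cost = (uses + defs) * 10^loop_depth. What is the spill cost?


uses + defs = 20 + 14 = 34
10^4 = 10000
Spill cost = 34 * 10000 = 340000

340000


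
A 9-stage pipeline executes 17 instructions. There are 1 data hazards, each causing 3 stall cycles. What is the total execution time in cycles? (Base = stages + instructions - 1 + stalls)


Base cycles = 9 + 17 - 1 = 25
Total stalls = 1 * 3 = 3
Total = 25 + 3 = 28

28


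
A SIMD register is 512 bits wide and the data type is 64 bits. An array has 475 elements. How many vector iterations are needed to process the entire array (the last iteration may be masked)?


Width = 512 / 64 = 8 elements per vector op
Iterations = ceil(475 / 8) = 60

60


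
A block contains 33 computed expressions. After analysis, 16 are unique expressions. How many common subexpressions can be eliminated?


CSE count = total expressions - unique expressions
= 33 - 16 = 17

17


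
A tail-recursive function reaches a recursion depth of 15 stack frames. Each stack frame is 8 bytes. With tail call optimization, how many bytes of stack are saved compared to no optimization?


Without TCO: 15 * 8 = 120 bytes
With TCO: reuse 1 frame = 8 bytes
Savings = 120 - 8 = 112

112


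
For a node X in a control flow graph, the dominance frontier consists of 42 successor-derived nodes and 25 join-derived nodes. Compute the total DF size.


DF(X) = direct successor contributions + join point contributions
= 42 + 25 = 67

67


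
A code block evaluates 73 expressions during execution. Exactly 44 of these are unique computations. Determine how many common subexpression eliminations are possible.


CSE count = total expressions - unique expressions
= 73 - 44 = 29

29


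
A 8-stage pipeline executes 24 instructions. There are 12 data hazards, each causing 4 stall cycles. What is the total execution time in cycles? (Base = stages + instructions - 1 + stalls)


Base cycles = 8 + 24 - 1 = 31
Total stalls = 12 * 4 = 48
Total = 31 + 48 = 79

79


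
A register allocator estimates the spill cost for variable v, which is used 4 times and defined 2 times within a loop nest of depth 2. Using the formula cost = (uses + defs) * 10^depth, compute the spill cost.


uses + defs = 4 + 2 = 6
10^2 = 100
Spill cost = 6 * 100 = 600

600


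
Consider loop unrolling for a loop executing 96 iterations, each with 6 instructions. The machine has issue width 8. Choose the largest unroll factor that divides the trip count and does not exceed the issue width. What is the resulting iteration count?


Largest divisor of 96 <= 8 is 8
New iterations = 96 / 8 = 12

12


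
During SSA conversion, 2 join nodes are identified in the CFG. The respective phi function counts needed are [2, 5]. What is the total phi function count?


Total phi functions = sum of phi functions at each join node
= 2 + 5 = 7

7


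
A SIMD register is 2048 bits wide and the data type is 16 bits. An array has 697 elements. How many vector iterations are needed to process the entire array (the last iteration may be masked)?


Width = 2048 / 16 = 128 elements per vector op
Iterations = ceil(697 / 128) = 6

6


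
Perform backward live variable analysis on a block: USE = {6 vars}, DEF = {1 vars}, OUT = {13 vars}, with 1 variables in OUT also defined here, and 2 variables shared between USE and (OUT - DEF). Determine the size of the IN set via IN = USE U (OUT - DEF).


OUT - DEF: 13 - 1 = 12
|IN| = |USE| + |OUT - DEF| - |USE ∩ (OUT - DEF)| = 6 + 12 - 2 = 16

16


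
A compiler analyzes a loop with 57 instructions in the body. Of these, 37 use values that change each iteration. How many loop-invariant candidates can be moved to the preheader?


Invariant candidates = total - loop-dependent
= 57 - 37 = 20

20


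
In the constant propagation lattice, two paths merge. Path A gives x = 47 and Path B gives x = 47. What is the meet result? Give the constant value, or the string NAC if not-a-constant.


Meet operation: if both paths give the same constant, result is that constant; if they differ, result is NAC (not-a-constant).
Path A: 47, Path B: 47 -> equal
Result: constant -> 47

47


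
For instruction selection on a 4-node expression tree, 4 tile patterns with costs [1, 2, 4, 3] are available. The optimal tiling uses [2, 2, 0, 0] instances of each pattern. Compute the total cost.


Total cost = sum(count_i * cost_i)
= 2*1 + 2*2 + 0*4 + 0*3
= 6

6


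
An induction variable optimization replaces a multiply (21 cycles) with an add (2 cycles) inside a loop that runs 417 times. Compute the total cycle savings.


Per-iteration saving = 21 - 2 = 19
Total saved = 417 * 19 = 7923

7923


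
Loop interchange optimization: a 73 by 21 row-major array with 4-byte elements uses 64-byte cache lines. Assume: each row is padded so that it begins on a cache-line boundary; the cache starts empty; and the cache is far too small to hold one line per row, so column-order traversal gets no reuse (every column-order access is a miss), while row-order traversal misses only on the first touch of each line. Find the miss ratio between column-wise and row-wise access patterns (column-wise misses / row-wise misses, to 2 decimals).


Each row occupies 21 * 4 = 84 bytes and starts on a line boundary, so it spans ceil(84 / 64) = 2 cache lines.
Row-major traversal misses (one per line touched): 73 * ceil(21 * 4 / 64) = 146
Column-major traversal misses (no reuse, every access misses): 73 * 21 = 1533
Ratio = 1533 / 146 = 10.5

10.5


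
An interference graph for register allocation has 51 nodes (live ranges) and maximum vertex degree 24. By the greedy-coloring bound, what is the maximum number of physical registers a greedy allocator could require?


Greedy coloring never needs more than (max_degree + 1) colors: when coloring a vertex, at most max_degree neighbors are already colored.
Upper bound = 24 + 1 = 25

25


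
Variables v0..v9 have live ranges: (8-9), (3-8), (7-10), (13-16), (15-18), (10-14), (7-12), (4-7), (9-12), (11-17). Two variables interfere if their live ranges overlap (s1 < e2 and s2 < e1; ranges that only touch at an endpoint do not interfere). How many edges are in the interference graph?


Check all pairs for overlapping intervals.
Two intervals (s1,e1) and (s2,e2) overlap if s1 < e2 and s2 < e1.
v0 (8-9) vs v1..v9: overlaps v2, v6 -> 2
v1 (3-8) vs v2..v9: overlaps v2, v6, v7 -> 3
v2 (7-10) vs v3..v9: overlaps v6, v8 -> 2
v3 (13-16) vs v4..v9: overlaps v4, v5, v9 -> 3
v4 (15-18) vs v5..v9: overlaps v9 -> 1
v5 (10-14) vs v6..v9: overlaps v6, v8, v9 -> 3
v6 (7-12) vs v7..v9: overlaps v8, v9 -> 2
v7 (4-7) vs v8..v9: overlaps none -> 0
v8 (9-12) vs v9: overlaps v9 -> 1
Total overlapping pairs = 2 + 3 + 2 + 3 + 1 + 3 + 2 + 0 + 1 = 17

17


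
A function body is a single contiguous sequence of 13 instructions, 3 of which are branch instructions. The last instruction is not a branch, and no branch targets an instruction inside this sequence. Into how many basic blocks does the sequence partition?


With no in-sequence branch targets, the leaders are the first instruction plus the instruction after each branch.
Number of basic blocks = branches + 1
= 3 + 1 = 4

4


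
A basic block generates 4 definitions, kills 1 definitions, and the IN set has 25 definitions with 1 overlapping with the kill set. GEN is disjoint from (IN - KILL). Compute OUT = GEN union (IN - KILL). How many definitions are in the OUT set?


IN - KILL: 25 - 1 = 24 surviving definitions
OUT = GEN + surviving = 4 + 24 = 28

28


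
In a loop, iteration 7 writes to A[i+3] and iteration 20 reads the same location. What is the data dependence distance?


Distance = read iteration - write iteration
= 20 - 7 = 13

13


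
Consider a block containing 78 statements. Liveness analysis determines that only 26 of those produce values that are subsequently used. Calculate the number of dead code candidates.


Dead code = total statements - live definitions
= 78 - 26 = 52

52


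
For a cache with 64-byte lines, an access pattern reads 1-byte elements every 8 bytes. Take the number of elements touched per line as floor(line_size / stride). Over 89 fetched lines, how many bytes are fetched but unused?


Elements per line = floor(64 / 8) = 8
Bytes used per line = 8 * 1 = 8
Wasted per line = 64 - 8 = 56
Total wasted = 56 * 89 = 4984

4984


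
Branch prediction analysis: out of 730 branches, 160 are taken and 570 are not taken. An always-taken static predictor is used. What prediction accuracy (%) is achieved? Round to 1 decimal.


Predictor: always-taken
Correct predictions = 160
Accuracy = 160 / 730 * 100 = 21.9%

21.9


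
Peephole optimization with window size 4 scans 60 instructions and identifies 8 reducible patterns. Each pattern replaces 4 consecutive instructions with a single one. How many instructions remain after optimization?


Each match removes 3 instructions.
Total removed = 8 * 3 = 24
Remaining = 60 - 24 = 36

36


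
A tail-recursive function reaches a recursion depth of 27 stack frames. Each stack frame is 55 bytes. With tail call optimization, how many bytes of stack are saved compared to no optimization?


Without TCO: 27 * 55 = 1485 bytes
With TCO: reuse 1 frame = 55 bytes
Savings = 1485 - 55 = 1430

1430


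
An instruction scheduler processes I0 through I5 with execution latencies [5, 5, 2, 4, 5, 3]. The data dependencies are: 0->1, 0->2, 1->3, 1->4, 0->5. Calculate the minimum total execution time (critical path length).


Compute longest path through dependency graph: dist(Ik) = max over predecessors of dist + latency(Ik).
dist(I0) = latency 5 = 5
dist(I1) = dist(I0) + 5 = 5 + 5 = 10
dist(I2) = dist(I0) + 2 = 5 + 2 = 7
dist(I3) = dist(I1) + 4 = 10 + 4 = 14
dist(I4) = dist(I1) + 5 = 10 + 5 = 15
dist(I5) = dist(I0) + 3 = 5 + 3 = 8
Critical path = max dist = 15

15


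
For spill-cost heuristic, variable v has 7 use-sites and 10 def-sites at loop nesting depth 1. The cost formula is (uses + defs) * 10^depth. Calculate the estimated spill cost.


uses + defs = 7 + 10 = 17
10^1 = 10
Spill cost = 17 * 10 = 170

170


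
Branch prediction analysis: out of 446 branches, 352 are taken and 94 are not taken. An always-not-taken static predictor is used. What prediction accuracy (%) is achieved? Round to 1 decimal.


Predictor: always-not-taken
Correct predictions = 94
Accuracy = 94 / 446 * 100 = 21.1%

21.1


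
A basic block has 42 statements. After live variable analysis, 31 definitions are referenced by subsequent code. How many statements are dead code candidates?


Dead code = total statements - live definitions
= 42 - 31 = 11

11


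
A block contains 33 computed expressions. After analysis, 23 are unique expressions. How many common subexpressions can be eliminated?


CSE count = total expressions - unique expressions
= 33 - 23 = 10

10


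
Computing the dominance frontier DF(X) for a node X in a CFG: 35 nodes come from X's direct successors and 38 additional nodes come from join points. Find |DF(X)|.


DF(X) = direct successor contributions + join point contributions
= 35 + 38 = 73

73


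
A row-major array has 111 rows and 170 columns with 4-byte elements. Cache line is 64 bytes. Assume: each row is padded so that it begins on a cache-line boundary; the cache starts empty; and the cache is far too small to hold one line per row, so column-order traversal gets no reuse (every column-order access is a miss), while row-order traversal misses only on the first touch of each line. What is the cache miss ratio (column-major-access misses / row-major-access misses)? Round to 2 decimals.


Each row occupies 170 * 4 = 680 bytes and starts on a line boundary, so it spans ceil(680 / 64) = 11 cache lines.
Row-major traversal misses (one per line touched): 111 * ceil(170 * 4 / 64) = 1221
Column-major traversal misses (no reuse, every access misses): 111 * 170 = 18870
Ratio = 18870 / 1221 = 15.45

15.45


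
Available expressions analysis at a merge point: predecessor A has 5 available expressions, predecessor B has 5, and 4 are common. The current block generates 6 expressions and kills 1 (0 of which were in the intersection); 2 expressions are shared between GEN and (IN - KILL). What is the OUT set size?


IN = intersection of predecessors = 4
IN - KILL = 4 - 0 = 4
|OUT| = |GEN| + |IN - KILL| - |GEN ∩ (IN - KILL)| = 6 + 4 - 2 = 8

8


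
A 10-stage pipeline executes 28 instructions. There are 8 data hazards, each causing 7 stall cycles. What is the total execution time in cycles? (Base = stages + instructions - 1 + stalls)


Base cycles = 10 + 28 - 1 = 37
Total stalls = 8 * 7 = 56
Total = 37 + 56 = 93

93


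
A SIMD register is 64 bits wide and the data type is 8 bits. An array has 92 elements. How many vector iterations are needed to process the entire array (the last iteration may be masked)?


Width = 64 / 8 = 8 elements per vector op
Iterations = ceil(92 / 8) = 12

12


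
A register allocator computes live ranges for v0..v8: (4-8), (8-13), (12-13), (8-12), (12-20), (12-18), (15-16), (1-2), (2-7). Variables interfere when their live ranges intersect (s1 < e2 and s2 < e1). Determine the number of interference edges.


Check all pairs for overlapping intervals.
Two intervals (s1,e1) and (s2,e2) overlap if s1 < e2 and s2 < e1.
v0 (4-8) vs v1..v8: overlaps v8 -> 1
v1 (8-13) vs v2..v8: overlaps v2, v3, v4, v5 -> 4
v2 (12-13) vs v3..v8: overlaps v4, v5 -> 2
v3 (8-12) vs v4..v8: overlaps none -> 0
v4 (12-20) vs v5..v8: overlaps v5, v6 -> 2
v5 (12-18) vs v6..v8: overlaps v6 -> 1
v6 (15-16) vs v7..v8: overlaps none -> 0
v7 (1-2) vs v8: overlaps none -> 0
Total overlapping pairs = 1 + 4 + 2 + 0 + 2 + 1 + 0 + 0 = 10

10


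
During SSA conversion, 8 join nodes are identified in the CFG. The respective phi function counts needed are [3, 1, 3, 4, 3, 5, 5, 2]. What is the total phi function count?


Total phi functions = sum of phi functions at each join node
= 3 + 1 + 3 + 4 + 3 + 5 + 5 + 2 = 26

26


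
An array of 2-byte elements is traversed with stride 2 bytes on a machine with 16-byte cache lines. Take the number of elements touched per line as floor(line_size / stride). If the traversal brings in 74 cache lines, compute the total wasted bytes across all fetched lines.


Elements per line = floor(16 / 2) = 8
Bytes used per line = 8 * 2 = 16
Wasted per line = 16 - 16 = 0
Total wasted = 0 * 74 = 0

0


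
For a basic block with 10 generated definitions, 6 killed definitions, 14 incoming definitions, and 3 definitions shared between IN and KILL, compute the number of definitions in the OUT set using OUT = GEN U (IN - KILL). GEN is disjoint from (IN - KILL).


IN - KILL: 14 - 3 = 11 surviving definitions
OUT = GEN + surviving = 10 + 11 = 21

21


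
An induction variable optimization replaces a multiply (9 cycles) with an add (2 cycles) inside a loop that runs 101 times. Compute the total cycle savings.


Per-iteration saving = 9 - 2 = 7
Total saved = 101 * 7 = 707

707


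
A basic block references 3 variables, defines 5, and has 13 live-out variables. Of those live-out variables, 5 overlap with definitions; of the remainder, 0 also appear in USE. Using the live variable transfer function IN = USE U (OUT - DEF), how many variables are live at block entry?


OUT - DEF: 13 - 5 = 8
|IN| = |USE| + |OUT - DEF| - |USE ∩ (OUT - DEF)| = 3 + 8 - 0 = 11

11


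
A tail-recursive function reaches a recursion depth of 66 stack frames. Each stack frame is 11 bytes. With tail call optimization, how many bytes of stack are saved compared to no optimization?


Without TCO: 66 * 11 = 726 bytes
With TCO: reuse 1 frame = 11 bytes
Savings = 726 - 11 = 715

715


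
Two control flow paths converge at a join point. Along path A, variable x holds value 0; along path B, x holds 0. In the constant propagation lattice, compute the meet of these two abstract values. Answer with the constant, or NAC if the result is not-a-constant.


Meet operation: if both paths give the same constant, result is that constant; if they differ, result is NAC (not-a-constant).
Path A: 0, Path B: 0 -> equal
Result: constant -> 0

0


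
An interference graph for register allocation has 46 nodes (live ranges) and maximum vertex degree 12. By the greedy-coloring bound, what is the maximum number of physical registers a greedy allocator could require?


Greedy coloring never needs more than (max_degree + 1) colors: when coloring a vertex, at most max_degree neighbors are already colored.
Upper bound = 12 + 1 = 13

13


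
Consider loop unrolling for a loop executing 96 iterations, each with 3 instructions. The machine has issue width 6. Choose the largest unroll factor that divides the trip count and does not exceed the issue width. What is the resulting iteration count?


Largest divisor of 96 <= 6 is 6
New iterations = 96 / 6 = 16

16


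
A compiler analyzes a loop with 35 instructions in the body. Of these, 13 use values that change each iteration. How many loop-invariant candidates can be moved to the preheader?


Invariant candidates = total - loop-dependent
= 35 - 13 = 22

22


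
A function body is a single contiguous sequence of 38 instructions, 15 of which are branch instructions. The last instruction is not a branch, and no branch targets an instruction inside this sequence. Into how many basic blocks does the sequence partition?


With no in-sequence branch targets, the leaders are the first instruction plus the instruction after each branch.
Number of basic blocks = branches + 1
= 15 + 1 = 16

16


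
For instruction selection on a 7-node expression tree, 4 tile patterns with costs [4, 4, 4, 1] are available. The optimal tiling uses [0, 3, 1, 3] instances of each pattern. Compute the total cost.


Total cost = sum(count_i * cost_i)
= 0*4 + 3*4 + 1*4 + 3*1
= 19

19


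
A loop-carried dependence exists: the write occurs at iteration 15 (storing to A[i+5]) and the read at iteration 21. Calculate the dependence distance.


Distance = read iteration - write iteration
= 21 - 15 = 6

6


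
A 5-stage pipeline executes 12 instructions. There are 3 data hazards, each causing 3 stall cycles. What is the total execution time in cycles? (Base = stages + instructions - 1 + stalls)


Base cycles = 5 + 12 - 1 = 16
Total stalls = 3 * 3 = 9
Total = 16 + 9 = 25

25


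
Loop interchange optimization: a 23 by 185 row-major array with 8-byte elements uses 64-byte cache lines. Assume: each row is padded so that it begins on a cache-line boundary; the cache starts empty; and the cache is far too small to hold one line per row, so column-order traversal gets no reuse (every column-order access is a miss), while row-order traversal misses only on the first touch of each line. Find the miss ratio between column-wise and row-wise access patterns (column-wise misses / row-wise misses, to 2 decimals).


Each row occupies 185 * 8 = 1480 bytes and starts on a line boundary, so it spans ceil(1480 / 64) = 24 cache lines.
Row-major traversal misses (one per line touched): 23 * ceil(185 * 8 / 64) = 552
Column-major traversal misses (no reuse, every access misses): 23 * 185 = 4255
Ratio = 4255 / 552 = 7.71

7.71


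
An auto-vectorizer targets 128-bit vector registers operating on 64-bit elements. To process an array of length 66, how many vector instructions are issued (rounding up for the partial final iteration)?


Width = 128 / 64 = 2 elements per vector op
Iterations = ceil(66 / 2) = 33

33


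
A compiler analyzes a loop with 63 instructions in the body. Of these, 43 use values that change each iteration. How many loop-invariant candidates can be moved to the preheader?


Invariant candidates = total - loop-dependent
= 63 - 43 = 20

20


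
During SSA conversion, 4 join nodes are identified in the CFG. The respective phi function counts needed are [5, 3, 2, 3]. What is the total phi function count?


Total phi functions = sum of phi functions at each join node
= 5 + 3 + 2 + 3 = 13

13


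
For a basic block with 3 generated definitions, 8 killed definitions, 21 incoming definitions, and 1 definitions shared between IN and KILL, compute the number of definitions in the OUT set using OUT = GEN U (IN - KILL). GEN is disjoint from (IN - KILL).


IN - KILL: 21 - 1 = 20 surviving definitions
OUT = GEN + surviving = 3 + 20 = 23

23


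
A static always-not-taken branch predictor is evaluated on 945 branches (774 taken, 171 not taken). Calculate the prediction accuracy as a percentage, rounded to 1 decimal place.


Predictor: always-not-taken
Correct predictions = 171
Accuracy = 171 / 945 * 100 = 18.1%

18.1


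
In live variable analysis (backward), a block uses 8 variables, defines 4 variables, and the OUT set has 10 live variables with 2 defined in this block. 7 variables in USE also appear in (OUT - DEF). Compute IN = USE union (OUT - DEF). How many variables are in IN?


OUT - DEF: 10 - 2 = 8
|IN| = |USE| + |OUT - DEF| - |USE ∩ (OUT - DEF)| = 8 + 8 - 7 = 9

9


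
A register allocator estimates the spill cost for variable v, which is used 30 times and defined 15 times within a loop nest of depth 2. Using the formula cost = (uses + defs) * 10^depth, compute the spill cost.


uses + defs = 30 + 15 = 45
10^2 = 100
Spill cost = 45 * 100 = 4500

4500


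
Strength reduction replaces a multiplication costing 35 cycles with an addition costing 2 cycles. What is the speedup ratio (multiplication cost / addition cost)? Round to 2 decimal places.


Ratio = mult_cost / add_cost = 35 / 2 = 17.5

17.5


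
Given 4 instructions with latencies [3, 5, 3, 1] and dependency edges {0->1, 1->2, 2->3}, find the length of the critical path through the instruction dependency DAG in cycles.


Compute longest path through dependency graph: dist(Ik) = max over predecessors of dist + latency(Ik).
dist(I0) = latency 3 = 3
dist(I1) = dist(I0) + 5 = 3 + 5 = 8
dist(I2) = dist(I1) + 3 = 8 + 3 = 11
dist(I3) = dist(I2) + 1 = 11 + 1 = 12
Critical path = max dist = 12

12


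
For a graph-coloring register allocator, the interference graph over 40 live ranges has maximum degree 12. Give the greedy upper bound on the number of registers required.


Greedy coloring never needs more than (max_degree + 1) colors: when coloring a vertex, at most max_degree neighbors are already colored.
Upper bound = 12 + 1 = 13

13


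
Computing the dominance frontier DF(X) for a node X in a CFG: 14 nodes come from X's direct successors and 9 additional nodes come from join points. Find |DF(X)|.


DF(X) = direct successor contributions + join point contributions
= 14 + 9 = 23

23


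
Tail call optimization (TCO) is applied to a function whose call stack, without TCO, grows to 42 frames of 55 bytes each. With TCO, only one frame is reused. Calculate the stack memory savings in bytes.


Without TCO: 42 * 55 = 2310 bytes
With TCO: reuse 1 frame = 55 bytes
Savings = 2310 - 55 = 2255

2255


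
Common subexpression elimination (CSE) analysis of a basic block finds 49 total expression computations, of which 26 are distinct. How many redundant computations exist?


CSE count = total expressions - unique expressions
= 49 - 26 = 23

23


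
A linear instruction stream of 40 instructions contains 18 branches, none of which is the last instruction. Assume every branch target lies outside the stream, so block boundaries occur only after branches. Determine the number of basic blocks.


With no in-sequence branch targets, the leaders are the first instruction plus the instruction after each branch.
Number of basic blocks = branches + 1
= 18 + 1 = 19

19


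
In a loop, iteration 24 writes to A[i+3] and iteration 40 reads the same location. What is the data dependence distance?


Distance = read iteration - write iteration
= 40 - 24 = 16

16


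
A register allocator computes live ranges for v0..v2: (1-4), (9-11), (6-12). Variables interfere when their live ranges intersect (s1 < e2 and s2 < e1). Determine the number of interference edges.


Check all pairs for overlapping intervals.
Two intervals (s1,e1) and (s2,e2) overlap if s1 < e2 and s2 < e1.
v0 (1-4) vs v1..v2: overlaps none -> 0
v1 (9-11) vs v2: overlaps v2 -> 1
Total overlapping pairs = 0 + 1 = 1

1


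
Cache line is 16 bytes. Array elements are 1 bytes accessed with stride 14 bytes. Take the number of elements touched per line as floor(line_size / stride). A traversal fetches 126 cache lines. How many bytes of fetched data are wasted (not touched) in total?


Elements per line = floor(16 / 14) = 1
Bytes used per line = 1 * 1 = 1
Wasted per line = 16 - 1 = 15
Total wasted = 15 * 126 = 1890

1890


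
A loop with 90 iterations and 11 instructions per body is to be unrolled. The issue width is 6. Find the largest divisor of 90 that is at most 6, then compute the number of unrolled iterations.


Largest divisor of 90 <= 6 is 6
New iterations = 90 / 6 = 15

15
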